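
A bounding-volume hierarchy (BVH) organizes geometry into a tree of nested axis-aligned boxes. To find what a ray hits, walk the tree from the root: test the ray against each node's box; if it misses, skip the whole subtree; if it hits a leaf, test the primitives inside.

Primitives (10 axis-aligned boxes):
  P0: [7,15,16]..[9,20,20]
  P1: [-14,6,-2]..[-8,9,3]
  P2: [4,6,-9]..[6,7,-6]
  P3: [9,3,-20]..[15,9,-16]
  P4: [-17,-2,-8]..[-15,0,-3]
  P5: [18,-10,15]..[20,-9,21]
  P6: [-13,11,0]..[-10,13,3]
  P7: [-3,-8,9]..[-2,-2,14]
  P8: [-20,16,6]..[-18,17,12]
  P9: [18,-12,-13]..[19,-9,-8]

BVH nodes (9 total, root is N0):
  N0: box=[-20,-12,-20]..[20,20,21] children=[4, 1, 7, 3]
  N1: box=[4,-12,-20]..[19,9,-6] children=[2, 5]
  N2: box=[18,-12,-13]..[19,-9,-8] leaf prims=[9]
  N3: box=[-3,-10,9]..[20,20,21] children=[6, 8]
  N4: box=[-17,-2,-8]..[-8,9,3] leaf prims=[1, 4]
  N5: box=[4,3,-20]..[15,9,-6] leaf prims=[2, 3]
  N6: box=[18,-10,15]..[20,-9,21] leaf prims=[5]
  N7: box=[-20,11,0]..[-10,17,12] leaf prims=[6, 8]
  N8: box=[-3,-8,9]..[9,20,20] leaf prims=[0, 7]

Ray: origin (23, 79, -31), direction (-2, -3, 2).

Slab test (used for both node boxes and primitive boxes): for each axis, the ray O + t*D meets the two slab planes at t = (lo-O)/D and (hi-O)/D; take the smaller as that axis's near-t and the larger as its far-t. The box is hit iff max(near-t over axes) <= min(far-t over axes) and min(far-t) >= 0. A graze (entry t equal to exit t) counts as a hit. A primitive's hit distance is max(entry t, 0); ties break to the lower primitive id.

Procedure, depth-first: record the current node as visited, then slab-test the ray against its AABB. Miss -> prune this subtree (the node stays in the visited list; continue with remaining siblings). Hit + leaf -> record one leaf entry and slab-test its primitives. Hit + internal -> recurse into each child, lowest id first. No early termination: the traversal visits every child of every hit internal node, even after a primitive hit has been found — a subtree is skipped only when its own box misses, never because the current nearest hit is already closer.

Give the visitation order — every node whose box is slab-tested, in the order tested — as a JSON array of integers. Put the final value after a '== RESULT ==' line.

Walk:
N0 x:[3/2,43/2] y:[59/3,91/3] z:[11/2,26] -> hit [59/3,43/2], descend [1, 3, 4, 7]
  N1 x:[2,19/2] y:[70/3,91/3] z:[11/2,25/2] -> miss, prune
  N3 x:[3/2,13] y:[59/3,89/3] z:[20,26] -> miss, prune
  N4 x:[31/2,20] y:[70/3,27] z:[23/2,17] -> miss, prune
  N7 x:[33/2,43/2] y:[62/3,68/3] z:[31/2,43/2] -> hit [62/3,43/2] leaf, test {P6(miss), P8@t=62/3}

Visited [0, 1, 3, 4, 7]. Tests: 5 box, 1 leaf. Nearest: P8.

== RESULT ==
[0, 1, 3, 4, 7]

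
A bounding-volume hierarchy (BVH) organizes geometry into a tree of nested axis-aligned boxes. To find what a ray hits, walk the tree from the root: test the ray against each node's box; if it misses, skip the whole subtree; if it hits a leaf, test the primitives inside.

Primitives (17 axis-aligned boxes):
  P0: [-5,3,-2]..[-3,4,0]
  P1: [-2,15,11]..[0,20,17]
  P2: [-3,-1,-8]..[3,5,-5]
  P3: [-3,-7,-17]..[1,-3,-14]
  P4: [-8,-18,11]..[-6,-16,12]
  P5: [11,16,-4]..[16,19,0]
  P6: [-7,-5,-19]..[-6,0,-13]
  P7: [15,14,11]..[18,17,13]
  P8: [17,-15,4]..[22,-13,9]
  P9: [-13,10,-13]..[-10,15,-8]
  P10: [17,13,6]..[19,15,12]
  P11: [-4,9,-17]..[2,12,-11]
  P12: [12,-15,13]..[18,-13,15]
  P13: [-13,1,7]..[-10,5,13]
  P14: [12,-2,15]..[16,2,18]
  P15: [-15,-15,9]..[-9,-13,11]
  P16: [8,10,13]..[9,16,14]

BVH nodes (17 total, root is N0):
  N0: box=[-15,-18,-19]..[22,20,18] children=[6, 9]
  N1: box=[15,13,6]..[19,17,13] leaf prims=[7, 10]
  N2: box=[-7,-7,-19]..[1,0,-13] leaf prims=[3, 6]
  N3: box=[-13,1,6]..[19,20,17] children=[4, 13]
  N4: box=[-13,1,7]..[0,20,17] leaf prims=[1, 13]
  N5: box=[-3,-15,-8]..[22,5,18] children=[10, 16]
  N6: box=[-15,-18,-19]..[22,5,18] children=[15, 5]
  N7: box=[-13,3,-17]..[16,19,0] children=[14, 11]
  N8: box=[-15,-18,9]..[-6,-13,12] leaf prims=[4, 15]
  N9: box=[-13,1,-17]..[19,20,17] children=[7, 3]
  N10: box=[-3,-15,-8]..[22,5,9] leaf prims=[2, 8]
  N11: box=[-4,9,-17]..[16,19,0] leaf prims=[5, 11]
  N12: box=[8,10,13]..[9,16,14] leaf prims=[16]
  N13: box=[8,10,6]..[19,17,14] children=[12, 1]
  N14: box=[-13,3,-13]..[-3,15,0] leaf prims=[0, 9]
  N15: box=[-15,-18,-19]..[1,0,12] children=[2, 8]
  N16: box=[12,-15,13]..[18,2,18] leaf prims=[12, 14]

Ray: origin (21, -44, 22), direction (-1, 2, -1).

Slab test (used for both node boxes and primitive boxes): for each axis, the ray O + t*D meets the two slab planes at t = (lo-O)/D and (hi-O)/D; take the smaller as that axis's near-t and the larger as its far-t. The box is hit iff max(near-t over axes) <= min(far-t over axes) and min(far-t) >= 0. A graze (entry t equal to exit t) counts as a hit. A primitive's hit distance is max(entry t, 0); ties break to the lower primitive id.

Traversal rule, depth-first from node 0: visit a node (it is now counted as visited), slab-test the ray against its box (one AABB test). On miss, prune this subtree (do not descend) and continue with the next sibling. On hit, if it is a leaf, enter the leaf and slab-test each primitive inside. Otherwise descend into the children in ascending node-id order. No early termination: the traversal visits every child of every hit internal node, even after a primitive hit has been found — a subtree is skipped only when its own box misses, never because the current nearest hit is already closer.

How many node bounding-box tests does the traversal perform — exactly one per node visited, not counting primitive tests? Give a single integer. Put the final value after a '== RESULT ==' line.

Walk:
N0 x:[-1,36] y:[13,32] z:[4,41] -> hit [13,32], descend [6, 9]
  N6 x:[-1,36] y:[13,49/2] z:[4,41] -> hit [13,49/2], descend [5, 15]
    N5 x:[-1,24] y:[29/2,49/2] z:[4,30] -> hit [29/2,24], descend [10, 16]
      N10 x:[-1,24] y:[29/2,49/2] z:[13,30] -> hit [29/2,24] leaf, test {P2(miss), P8(miss)}
      N16 x:[3,9] y:[29/2,23] z:[4,9] -> miss, prune
    N15 x:[20,36] y:[13,22] z:[10,41] -> hit [20,22], descend [2, 8]
      N2 x:[20,28] y:[37/2,22] z:[35,41] -> miss, prune
      N8 x:[27,36] y:[13,31/2] z:[10,13] -> miss, prune
  N9 x:[2,34] y:[45/2,32] z:[5,39] -> hit [45/2,32], descend [3, 7]
    N3 x:[2,34] y:[45/2,32] z:[5,16] -> miss, prune
    N7 x:[5,34] y:[47/2,63/2] z:[22,39] -> hit [47/2,63/2], descend [11, 14]
      N11 x:[5,25] y:[53/2,63/2] z:[22,39] -> miss, prune
      N14 x:[24,34] y:[47/2,59/2] z:[22,35] -> hit [24,59/2] leaf, test {P0@t=24, P9(miss)}

13 AABB tests over nodes [0, 6, 5, 10, 16, 15, 2, 8, 9, 3, 7, 11, 14]; 2 leaves entered; closest P0.

== RESULT ==
13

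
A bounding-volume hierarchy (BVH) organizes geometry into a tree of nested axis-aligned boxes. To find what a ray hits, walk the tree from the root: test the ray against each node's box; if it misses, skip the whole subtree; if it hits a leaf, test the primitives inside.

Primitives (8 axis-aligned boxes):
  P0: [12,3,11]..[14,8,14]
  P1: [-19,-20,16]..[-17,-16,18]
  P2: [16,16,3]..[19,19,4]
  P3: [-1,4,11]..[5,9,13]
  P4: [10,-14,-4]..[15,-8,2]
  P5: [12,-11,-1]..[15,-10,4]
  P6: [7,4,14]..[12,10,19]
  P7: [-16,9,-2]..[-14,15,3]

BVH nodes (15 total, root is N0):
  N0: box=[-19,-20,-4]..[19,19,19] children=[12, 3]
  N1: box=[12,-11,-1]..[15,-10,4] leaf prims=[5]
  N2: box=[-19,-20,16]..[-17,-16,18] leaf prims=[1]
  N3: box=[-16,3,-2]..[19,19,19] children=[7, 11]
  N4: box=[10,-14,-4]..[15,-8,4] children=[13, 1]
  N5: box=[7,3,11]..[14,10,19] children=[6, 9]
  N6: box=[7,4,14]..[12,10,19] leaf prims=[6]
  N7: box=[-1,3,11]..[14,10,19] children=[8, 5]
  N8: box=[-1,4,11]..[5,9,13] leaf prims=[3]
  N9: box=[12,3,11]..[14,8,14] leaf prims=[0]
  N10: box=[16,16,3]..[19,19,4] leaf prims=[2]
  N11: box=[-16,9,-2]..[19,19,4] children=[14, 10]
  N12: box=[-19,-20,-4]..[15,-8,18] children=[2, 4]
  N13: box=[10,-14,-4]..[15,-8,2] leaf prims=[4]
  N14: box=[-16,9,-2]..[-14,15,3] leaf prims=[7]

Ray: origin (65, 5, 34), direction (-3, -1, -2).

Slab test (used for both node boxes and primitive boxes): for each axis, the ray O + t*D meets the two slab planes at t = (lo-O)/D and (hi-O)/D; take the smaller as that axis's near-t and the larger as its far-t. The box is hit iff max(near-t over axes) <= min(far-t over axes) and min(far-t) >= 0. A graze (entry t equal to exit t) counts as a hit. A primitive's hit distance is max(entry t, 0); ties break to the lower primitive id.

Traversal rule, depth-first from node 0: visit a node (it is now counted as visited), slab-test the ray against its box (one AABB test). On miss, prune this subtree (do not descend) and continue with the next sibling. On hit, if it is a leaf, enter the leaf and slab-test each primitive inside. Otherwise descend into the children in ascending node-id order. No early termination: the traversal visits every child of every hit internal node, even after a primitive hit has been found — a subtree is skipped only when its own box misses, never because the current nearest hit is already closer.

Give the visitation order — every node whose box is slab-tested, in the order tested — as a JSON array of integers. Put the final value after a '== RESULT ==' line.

Traverse from the root:
N0 x:[46/3,28] y:[-14,25] z:[15/2,19] -> hit [46/3,19], descend [3, 12]
  N3 x:[46/3,27] y:[-14,2] z:[15/2,18] -> miss, prune
  N12 x:[50/3,28] y:[13,25] z:[8,19] -> hit [50/3,19], descend [2, 4]
    N2 x:[82/3,28] y:[21,25] z:[8,9] -> miss, prune
    N4 x:[50/3,55/3] y:[13,19] z:[15,19] -> hit [50/3,55/3], descend [1, 13]
      N1 x:[50/3,53/3] y:[15,16] z:[15,35/2] -> miss, prune
      N13 x:[50/3,55/3] y:[13,19] z:[16,19] -> hit [50/3,55/3] leaf, test {P4@t=50/3}

Visited [0, 3, 12, 2, 4, 1, 13]. Tests: 7 box, 1 leaf. Nearest: P4.

== RESULT ==
[0, 3, 12, 2, 4, 1, 13]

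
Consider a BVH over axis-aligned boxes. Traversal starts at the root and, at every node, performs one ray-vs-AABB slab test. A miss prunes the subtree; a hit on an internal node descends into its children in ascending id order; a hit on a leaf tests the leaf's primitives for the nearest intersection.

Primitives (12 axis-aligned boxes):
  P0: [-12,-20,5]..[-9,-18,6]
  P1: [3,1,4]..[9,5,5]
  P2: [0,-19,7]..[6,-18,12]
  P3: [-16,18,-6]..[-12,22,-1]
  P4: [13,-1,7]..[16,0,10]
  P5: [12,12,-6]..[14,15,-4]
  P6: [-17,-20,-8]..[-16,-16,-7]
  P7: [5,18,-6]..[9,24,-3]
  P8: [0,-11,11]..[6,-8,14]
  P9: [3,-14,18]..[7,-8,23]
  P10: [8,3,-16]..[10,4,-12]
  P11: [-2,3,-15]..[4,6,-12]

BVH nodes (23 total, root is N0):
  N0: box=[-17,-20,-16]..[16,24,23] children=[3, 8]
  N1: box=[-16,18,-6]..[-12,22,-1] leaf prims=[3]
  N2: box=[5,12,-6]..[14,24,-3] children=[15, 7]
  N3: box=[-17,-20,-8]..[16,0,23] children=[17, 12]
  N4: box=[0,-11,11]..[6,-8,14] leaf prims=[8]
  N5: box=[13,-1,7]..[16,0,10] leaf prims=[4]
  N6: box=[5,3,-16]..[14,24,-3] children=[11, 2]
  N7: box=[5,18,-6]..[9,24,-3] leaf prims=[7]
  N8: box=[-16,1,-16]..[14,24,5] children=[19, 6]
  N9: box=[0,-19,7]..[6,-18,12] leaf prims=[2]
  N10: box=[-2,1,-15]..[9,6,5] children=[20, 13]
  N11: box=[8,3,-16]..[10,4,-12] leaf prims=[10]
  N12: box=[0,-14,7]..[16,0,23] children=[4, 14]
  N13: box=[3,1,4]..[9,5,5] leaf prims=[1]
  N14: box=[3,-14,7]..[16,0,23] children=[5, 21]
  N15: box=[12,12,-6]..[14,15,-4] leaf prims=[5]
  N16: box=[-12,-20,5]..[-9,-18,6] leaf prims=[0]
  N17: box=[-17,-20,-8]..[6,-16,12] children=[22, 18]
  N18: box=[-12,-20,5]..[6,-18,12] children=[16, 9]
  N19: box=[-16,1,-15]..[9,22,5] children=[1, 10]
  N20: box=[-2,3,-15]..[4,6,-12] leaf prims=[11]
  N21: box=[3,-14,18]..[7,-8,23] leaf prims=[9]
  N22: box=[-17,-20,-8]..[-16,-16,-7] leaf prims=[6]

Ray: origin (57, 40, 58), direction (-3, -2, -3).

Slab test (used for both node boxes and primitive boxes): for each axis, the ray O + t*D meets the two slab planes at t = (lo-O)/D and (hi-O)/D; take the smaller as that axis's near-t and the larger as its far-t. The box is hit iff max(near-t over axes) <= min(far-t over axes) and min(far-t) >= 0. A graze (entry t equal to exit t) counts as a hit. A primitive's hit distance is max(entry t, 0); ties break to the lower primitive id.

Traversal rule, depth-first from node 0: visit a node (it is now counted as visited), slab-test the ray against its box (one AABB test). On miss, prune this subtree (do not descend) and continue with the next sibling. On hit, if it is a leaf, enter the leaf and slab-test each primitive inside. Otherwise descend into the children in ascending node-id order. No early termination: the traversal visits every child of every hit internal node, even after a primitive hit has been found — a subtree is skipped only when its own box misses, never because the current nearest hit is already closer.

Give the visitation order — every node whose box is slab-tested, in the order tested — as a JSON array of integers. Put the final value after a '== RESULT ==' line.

Walk:
N0 x:[41/3,74/3] y:[8,30] z:[35/3,74/3] -> hit [41/3,74/3], descend [3, 8]
  N3 x:[41/3,74/3] y:[20,30] z:[35/3,22] -> hit [20,22], descend [12, 17]
    N12 x:[41/3,19] y:[20,27] z:[35/3,17] -> miss, prune
    N17 x:[17,74/3] y:[28,30] z:[46/3,22] -> miss, prune
  N8 x:[43/3,73/3] y:[8,39/2] z:[53/3,74/3] -> hit [53/3,39/2], descend [6, 19]
    N6 x:[43/3,52/3] y:[8,37/2] z:[61/3,74/3] -> miss, prune
    N19 x:[16,73/3] y:[9,39/2] z:[53/3,73/3] -> hit [53/3,39/2], descend [1, 10]
      N1 x:[23,73/3] y:[9,11] z:[59/3,64/3] -> miss, prune
      N10 x:[16,59/3] y:[17,39/2] z:[53/3,73/3] -> hit [53/3,39/2], descend [13, 20]
        N13 x:[16,18] y:[35/2,39/2] z:[53/3,18] -> hit [53/3,18] leaf, test {P1@t=53/3}
        N20 x:[53/3,59/3] y:[17,37/2] z:[70/3,73/3] -> miss, prune

11 AABB tests over nodes [0, 3, 12, 17, 8, 6, 19, 1, 10, 13, 20]; 1 leaf entered; closest P1.

== RESULT ==
[0, 3, 12, 17, 8, 6, 19, 1, 10, 13, 20]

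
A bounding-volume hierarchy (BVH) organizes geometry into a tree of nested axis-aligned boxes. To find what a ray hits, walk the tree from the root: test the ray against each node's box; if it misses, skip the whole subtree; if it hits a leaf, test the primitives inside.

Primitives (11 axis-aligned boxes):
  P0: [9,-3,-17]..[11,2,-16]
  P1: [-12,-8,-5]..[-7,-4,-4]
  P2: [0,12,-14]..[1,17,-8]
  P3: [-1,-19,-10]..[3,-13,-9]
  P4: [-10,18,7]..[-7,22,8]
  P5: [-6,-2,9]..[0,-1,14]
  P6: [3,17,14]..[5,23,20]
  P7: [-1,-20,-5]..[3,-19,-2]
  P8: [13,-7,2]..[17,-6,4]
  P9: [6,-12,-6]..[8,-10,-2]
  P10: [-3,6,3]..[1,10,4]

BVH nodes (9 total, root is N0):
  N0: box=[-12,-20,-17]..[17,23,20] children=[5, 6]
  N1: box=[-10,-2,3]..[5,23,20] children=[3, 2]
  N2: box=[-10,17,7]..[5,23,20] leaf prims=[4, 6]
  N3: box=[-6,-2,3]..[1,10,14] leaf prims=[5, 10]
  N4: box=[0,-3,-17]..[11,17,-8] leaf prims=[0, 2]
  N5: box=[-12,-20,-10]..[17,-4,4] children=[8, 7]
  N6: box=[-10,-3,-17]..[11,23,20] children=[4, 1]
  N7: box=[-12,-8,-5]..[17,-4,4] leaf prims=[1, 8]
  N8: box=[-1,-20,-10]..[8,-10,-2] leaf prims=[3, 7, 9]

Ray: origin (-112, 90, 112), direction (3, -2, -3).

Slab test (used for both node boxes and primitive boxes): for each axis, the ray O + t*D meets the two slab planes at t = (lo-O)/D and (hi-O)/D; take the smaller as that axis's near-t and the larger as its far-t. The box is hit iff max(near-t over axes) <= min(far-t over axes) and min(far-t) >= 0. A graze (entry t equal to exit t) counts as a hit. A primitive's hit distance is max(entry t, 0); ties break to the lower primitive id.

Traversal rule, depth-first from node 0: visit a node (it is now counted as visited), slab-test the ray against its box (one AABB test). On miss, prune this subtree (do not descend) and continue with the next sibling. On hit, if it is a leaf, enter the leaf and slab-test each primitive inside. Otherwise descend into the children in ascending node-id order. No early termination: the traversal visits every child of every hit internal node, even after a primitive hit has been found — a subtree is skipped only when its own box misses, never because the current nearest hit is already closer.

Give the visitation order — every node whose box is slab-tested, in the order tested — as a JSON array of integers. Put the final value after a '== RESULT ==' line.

Walk:
N0 x:[100/3,43] y:[67/2,55] z:[92/3,43] -> hit [67/2,43], descend [5, 6]
  N5 x:[100/3,43] y:[47,55] z:[36,122/3] -> miss, prune
  N6 x:[34,41] y:[67/2,93/2] z:[92/3,43] -> hit [34,41], descend [1, 4]
    N1 x:[34,39] y:[67/2,46] z:[92/3,109/3] -> hit [34,109/3], descend [2, 3]
      N2 x:[34,39] y:[67/2,73/2] z:[92/3,35] -> hit [34,35] leaf, test {P4@t=104/3, P6(miss)}
      N3 x:[106/3,113/3] y:[40,46] z:[98/3,109/3] -> miss, prune
    N4 x:[112/3,41] y:[73/2,93/2] z:[40,43] -> hit [40,41] leaf, test {P0(miss), P2(miss)}

Summary -> nodes [0, 5, 6, 1, 2, 3, 4]; box-tests=7; leaf-entries=2; first=P4

== RESULT ==
[0, 5, 6, 1, 2, 3, 4]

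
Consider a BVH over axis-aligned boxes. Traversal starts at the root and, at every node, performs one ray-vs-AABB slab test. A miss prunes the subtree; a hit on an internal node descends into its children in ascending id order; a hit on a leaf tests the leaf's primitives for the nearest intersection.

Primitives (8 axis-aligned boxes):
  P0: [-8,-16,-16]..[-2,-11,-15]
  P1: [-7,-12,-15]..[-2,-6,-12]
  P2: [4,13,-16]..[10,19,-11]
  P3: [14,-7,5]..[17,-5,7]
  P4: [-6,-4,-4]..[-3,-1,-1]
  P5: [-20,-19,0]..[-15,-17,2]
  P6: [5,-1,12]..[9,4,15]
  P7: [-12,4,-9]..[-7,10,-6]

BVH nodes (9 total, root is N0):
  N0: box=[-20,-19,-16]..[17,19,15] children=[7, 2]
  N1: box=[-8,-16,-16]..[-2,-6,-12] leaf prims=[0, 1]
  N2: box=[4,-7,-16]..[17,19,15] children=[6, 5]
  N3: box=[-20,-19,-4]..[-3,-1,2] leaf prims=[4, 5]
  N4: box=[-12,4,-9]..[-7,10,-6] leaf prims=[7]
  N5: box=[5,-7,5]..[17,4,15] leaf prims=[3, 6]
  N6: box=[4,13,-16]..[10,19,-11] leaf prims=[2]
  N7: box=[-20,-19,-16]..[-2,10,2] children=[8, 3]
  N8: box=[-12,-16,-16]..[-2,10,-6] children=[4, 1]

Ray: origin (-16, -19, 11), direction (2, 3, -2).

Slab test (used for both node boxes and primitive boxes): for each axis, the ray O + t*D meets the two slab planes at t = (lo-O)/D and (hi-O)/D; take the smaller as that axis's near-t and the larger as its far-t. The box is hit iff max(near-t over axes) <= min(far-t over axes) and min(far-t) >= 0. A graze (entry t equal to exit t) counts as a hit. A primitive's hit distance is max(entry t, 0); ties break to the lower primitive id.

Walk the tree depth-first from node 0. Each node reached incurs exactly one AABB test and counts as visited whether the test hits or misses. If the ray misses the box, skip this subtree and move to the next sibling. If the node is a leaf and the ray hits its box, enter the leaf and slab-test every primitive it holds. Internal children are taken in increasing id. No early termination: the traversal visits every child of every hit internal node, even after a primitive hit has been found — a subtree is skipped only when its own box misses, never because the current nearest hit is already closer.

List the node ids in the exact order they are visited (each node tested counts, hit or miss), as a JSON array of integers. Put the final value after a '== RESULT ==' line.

Traverse from the root:
N0 x:[-2,33/2] y:[0,38/3] z:[-2,27/2] -> hit [0,38/3], descend [2, 7]
  N2 x:[10,33/2] y:[4,38/3] z:[-2,27/2] -> hit [10,38/3], descend [5, 6]
    N5 x:[21/2,33/2] y:[4,23/3] z:[-2,3] -> miss, prune
    N6 x:[10,13] y:[32/3,38/3] z:[11,27/2] -> hit [11,38/3] leaf, test {P2@t=11}
  N7 x:[-2,7] y:[0,29/3] z:[9/2,27/2] -> hit [9/2,7], descend [3, 8]
    N3 x:[-2,13/2] y:[0,6] z:[9/2,15/2] -> hit [9/2,6] leaf, test {P4@t=6, P5(miss)}
    N8 x:[2,7] y:[1,29/3] z:[17/2,27/2] -> miss, prune

7 AABB tests over nodes [0, 2, 5, 6, 7, 3, 8]; 2 leaves entered; closest P4.

== RESULT ==
[0, 2, 5, 6, 7, 3, 8]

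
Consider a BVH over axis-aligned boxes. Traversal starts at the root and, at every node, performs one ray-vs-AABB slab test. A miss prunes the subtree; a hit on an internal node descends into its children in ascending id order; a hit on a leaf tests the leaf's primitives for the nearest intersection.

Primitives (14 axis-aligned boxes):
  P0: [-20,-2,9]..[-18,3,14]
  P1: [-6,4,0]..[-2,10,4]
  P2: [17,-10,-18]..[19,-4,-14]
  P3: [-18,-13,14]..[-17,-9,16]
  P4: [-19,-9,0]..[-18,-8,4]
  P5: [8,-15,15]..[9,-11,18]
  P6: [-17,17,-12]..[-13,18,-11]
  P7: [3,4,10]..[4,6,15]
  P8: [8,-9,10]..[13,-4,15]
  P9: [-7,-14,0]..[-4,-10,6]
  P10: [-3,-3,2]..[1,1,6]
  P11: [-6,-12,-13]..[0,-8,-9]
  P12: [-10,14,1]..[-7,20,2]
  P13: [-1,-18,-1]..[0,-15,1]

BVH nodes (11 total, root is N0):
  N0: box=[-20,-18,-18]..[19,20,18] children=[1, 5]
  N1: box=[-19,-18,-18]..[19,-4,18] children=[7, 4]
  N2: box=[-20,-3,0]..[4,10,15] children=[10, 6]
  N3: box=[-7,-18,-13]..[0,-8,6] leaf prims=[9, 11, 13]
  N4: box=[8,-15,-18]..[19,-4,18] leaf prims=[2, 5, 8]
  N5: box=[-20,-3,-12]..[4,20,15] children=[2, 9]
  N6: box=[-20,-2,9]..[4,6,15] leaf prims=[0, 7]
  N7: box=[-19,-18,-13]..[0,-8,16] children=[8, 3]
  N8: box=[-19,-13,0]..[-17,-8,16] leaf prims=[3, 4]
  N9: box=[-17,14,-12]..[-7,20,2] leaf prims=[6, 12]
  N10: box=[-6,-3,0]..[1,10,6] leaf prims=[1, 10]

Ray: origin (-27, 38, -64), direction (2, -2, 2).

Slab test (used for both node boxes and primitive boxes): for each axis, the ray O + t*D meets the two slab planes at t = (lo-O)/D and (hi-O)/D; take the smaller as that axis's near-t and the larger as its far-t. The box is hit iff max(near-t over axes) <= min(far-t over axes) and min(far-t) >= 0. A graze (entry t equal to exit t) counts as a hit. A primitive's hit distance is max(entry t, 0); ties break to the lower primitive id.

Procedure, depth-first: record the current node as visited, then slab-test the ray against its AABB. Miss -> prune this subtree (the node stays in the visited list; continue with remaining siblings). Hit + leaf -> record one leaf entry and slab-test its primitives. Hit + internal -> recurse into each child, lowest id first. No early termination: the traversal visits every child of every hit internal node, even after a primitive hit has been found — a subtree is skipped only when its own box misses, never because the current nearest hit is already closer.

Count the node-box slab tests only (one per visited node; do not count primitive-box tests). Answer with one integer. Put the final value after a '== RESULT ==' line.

Traverse from the root:
N0 x:[7/2,23] y:[9,28] z:[23,41] -> hit [23,23], descend [1, 5]
  N1 x:[4,23] y:[21,28] z:[23,41] -> hit [23,23], descend [4, 7]
    N4 x:[35/2,23] y:[21,53/2] z:[23,41] -> hit [23,23] leaf, test {P2@t=23, P5(miss), P8(miss)}
    N7 x:[4,27/2] y:[23,28] z:[51/2,40] -> miss, prune
  N5 x:[7/2,31/2] y:[9,41/2] z:[26,79/2] -> miss, prune

Visited [0, 1, 4, 7, 5]. Tests: 5 box, 1 leaf. Nearest: P2.

== RESULT ==
5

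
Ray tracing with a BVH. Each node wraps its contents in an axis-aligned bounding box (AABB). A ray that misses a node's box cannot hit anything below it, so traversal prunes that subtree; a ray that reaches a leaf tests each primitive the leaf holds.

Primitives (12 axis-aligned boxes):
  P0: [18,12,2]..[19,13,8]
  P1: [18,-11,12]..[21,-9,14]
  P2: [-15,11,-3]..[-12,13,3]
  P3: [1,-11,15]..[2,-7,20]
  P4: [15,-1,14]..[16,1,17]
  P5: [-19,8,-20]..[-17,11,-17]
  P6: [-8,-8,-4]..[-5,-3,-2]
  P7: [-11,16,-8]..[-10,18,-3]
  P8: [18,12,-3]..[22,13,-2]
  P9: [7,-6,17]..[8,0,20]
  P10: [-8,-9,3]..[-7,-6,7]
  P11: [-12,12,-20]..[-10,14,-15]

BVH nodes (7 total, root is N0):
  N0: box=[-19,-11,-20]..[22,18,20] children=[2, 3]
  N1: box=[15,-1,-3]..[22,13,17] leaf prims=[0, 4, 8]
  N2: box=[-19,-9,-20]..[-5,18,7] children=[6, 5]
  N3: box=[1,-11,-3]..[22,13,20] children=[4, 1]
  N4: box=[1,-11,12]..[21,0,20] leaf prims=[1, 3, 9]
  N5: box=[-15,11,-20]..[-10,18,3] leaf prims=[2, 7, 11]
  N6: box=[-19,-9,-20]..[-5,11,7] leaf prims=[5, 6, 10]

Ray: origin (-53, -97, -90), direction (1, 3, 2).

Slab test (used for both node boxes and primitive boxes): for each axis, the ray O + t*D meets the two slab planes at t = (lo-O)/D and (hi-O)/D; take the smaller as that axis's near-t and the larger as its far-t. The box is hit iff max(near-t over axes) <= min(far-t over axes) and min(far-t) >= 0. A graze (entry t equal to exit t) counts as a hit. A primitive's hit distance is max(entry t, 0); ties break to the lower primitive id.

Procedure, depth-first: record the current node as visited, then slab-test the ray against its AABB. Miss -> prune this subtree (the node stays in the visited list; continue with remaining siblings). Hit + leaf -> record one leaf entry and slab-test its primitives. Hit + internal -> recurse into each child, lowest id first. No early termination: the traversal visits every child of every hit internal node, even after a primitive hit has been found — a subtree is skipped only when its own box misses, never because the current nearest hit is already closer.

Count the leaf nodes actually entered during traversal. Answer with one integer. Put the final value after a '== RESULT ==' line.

Trace the traversal:
N0 x:[34,75] y:[86/3,115/3] z:[35,55] -> hit [35,115/3], descend [2, 3]
  N2 x:[34,48] y:[88/3,115/3] z:[35,97/2] -> hit [35,115/3], descend [5, 6]
    N5 x:[38,43] y:[36,115/3] z:[35,93/2] -> hit [38,115/3] leaf, test {P2(miss), P7(miss), P11(miss)}
    N6 x:[34,48] y:[88/3,36] z:[35,97/2] -> hit [35,36] leaf, test {P5@t=35, P6(miss), P10(miss)}
  N3 x:[54,75] y:[86/3,110/3] z:[87/2,55] -> miss, prune

Visited [0, 2, 5, 6, 3]. Tests: 5 box, 2 leaf. Nearest: P5.

== RESULT ==
2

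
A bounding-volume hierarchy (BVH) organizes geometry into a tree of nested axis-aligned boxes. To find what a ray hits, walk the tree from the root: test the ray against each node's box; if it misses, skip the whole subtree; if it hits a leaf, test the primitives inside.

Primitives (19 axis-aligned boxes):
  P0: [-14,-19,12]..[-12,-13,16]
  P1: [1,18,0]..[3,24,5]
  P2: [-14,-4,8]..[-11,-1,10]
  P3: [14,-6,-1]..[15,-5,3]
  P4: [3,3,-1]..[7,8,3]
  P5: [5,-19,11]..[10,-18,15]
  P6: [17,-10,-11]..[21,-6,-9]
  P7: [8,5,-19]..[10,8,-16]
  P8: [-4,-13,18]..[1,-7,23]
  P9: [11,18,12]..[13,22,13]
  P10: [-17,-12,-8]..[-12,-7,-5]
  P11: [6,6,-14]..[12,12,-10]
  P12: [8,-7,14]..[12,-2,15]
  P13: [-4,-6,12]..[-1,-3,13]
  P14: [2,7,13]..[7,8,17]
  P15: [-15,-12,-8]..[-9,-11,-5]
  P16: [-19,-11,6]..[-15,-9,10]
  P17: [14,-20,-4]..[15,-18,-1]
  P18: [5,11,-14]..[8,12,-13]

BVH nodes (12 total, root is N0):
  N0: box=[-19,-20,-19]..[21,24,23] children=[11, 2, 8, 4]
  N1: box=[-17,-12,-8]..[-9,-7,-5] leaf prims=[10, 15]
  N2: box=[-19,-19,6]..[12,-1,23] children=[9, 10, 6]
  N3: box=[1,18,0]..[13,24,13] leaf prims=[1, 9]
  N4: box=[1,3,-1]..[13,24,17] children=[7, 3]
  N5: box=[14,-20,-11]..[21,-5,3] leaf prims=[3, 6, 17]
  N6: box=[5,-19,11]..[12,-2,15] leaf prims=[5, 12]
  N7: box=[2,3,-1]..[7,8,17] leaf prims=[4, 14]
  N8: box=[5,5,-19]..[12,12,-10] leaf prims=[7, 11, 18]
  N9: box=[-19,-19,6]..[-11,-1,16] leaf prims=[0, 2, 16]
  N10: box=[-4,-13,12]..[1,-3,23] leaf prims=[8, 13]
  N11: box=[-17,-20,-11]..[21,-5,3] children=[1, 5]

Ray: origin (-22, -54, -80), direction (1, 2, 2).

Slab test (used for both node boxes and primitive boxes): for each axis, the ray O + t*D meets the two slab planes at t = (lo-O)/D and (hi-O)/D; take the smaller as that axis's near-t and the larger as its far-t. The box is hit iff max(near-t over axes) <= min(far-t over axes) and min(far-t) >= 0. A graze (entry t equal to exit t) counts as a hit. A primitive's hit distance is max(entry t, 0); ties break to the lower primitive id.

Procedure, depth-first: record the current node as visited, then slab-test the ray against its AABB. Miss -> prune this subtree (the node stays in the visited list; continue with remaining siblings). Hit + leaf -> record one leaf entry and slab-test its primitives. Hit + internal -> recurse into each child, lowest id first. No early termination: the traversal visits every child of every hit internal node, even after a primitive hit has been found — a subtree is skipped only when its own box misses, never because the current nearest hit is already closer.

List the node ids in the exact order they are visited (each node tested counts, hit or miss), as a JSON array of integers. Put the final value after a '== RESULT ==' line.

Traverse from the root:
N0 x:[3,43] y:[17,39] z:[61/2,103/2] -> hit [61/2,39], descend [2, 4, 8, 11]
  N2 x:[3,34] y:[35/2,53/2] z:[43,103/2] -> miss, prune
  N4 x:[23,35] y:[57/2,39] z:[79/2,97/2] -> miss, prune
  N8 x:[27,34] y:[59/2,33] z:[61/2,35] -> hit [61/2,33] leaf, test {P7@t=61/2, P11@t=33, P18(miss)}
  N11 x:[5,43] y:[17,49/2] z:[69/2,83/2] -> miss, prune

order=[0, 2, 4, 8, 11]  |boxes|=5  |leaves|=1  hit=P7

== RESULT ==
[0, 2, 4, 8, 11]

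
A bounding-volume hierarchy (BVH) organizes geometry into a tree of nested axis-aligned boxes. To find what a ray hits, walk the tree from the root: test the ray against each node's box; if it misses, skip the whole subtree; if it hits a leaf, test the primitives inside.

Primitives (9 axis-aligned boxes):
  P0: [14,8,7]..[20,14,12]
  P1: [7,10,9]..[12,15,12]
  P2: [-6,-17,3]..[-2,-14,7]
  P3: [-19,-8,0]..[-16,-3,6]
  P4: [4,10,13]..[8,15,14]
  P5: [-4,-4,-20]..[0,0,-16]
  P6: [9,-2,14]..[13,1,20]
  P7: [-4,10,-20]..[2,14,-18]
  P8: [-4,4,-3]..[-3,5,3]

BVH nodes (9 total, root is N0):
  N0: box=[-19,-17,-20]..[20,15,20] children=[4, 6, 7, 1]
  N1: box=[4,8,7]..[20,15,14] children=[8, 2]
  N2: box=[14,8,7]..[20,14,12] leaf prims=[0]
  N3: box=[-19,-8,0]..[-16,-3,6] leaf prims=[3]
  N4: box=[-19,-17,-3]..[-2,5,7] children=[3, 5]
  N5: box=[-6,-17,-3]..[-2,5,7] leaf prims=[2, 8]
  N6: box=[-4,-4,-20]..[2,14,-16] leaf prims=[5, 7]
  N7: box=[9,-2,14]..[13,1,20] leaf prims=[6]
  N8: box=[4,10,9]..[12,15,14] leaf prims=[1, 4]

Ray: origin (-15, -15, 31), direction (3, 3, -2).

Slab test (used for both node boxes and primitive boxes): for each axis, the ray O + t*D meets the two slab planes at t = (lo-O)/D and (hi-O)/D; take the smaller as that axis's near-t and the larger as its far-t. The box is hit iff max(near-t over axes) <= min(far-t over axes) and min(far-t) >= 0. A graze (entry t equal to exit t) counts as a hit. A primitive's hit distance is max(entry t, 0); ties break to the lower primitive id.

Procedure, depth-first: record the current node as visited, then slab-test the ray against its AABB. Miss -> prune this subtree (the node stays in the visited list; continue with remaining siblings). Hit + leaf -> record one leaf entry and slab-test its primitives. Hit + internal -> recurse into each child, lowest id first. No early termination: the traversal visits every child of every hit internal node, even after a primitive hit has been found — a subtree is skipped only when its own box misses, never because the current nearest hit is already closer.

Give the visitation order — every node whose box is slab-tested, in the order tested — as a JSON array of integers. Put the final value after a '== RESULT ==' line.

Walk:
N0 x:[-4/3,35/3] y:[-2/3,10] z:[11/2,51/2] -> hit [11/2,10], descend [1, 4, 6, 7]
  N1 x:[19/3,35/3] y:[23/3,10] z:[17/2,12] -> hit [17/2,10], descend [2, 8]
    N2 x:[29/3,35/3] y:[23/3,29/3] z:[19/2,12] -> hit [29/3,29/3] leaf, test {P0@t=29/3}
    N8 x:[19/3,9] y:[25/3,10] z:[17/2,11] -> hit [17/2,9] leaf, test {P1(miss), P4(miss)}
  N4 x:[-4/3,13/3] y:[-2/3,20/3] z:[12,17] -> miss, prune
  N6 x:[11/3,17/3] y:[11/3,29/3] z:[47/2,51/2] -> miss, prune
  N7 x:[8,28/3] y:[13/3,16/3] z:[11/2,17/2] -> miss, prune

7 AABB tests over nodes [0, 1, 2, 8, 4, 6, 7]; 2 leaves entered; closest P0.

== RESULT ==
[0, 1, 2, 8, 4, 6, 7]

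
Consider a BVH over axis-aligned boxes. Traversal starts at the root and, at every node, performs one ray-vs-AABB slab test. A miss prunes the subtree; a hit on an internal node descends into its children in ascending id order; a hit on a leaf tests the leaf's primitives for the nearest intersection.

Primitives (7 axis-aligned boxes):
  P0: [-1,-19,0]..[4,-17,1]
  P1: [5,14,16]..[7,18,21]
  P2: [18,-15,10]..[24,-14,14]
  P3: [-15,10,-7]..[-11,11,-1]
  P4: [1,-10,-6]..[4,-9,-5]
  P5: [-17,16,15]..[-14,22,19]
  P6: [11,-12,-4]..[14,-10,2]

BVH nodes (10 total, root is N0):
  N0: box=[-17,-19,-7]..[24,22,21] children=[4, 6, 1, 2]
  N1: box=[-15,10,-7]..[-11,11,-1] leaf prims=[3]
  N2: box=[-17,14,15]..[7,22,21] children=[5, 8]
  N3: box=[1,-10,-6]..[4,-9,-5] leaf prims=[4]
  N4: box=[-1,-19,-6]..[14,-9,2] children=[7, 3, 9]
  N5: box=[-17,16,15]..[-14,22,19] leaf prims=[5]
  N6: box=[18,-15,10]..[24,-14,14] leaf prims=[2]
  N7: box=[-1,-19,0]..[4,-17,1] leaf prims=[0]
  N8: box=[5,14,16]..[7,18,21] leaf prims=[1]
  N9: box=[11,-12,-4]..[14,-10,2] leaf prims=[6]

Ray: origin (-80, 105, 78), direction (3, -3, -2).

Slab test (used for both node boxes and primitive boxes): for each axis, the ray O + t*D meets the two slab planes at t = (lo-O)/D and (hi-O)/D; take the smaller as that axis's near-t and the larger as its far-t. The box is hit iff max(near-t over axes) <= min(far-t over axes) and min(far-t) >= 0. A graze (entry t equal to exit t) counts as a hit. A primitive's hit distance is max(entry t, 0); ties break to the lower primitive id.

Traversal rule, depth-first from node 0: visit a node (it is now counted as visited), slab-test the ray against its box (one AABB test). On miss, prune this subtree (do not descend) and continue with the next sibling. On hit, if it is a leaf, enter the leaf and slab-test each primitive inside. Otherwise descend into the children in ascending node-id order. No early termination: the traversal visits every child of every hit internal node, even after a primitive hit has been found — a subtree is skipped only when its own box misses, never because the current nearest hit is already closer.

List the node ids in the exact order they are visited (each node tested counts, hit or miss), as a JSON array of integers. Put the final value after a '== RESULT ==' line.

Walk:
N0 x:[21,104/3] y:[83/3,124/3] z:[57/2,85/2] -> hit [57/2,104/3], descend [1, 2, 4, 6]
  N1 x:[65/3,23] y:[94/3,95/3] z:[79/2,85/2] -> miss, prune
  N2 x:[21,29] y:[83/3,91/3] z:[57/2,63/2] -> hit [57/2,29], descend [5, 8]
    N5 x:[21,22] y:[83/3,89/3] z:[59/2,63/2] -> miss, prune
    N8 x:[85/3,29] y:[29,91/3] z:[57/2,31] -> hit [29,29] leaf, test {P1@t=29}
  N4 x:[79/3,94/3] y:[38,124/3] z:[38,42] -> miss, prune
  N6 x:[98/3,104/3] y:[119/3,40] z:[32,34] -> miss, prune

7 AABB tests over nodes [0, 1, 2, 5, 8, 4, 6]; 1 leaf entered; closest P1.

== RESULT ==
[0, 1, 2, 5, 8, 4, 6]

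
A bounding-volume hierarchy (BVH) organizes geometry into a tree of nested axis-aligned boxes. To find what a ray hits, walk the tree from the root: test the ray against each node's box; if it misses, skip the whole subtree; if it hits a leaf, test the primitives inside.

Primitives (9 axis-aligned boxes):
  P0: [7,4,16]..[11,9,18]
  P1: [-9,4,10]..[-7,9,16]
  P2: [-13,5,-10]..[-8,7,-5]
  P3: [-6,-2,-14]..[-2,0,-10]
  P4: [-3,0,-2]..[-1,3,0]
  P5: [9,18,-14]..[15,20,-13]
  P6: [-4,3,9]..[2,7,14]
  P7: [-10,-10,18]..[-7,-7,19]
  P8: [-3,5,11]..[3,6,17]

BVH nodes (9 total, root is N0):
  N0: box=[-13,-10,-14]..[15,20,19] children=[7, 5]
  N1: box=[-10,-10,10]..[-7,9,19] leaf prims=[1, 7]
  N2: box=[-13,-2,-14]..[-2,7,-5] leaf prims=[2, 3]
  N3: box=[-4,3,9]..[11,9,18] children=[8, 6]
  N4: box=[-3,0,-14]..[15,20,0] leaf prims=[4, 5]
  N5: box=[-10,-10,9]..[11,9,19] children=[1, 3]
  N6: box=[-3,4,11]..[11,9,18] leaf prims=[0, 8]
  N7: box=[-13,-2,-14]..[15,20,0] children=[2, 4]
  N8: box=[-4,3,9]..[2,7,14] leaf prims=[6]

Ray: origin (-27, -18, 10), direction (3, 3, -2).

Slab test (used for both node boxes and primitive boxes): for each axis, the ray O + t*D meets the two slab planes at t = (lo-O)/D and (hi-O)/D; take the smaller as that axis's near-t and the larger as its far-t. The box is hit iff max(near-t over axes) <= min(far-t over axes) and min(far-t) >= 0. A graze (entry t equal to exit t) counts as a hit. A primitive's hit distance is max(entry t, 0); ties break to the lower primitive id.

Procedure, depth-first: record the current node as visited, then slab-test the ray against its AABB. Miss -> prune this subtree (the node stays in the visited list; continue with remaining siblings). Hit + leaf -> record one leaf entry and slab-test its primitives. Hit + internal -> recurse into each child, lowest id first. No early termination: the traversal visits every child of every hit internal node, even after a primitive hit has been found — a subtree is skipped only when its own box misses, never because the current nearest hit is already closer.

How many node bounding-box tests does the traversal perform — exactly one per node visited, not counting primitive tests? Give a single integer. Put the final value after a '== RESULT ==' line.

Walk:
N0 x:[14/3,14] y:[8/3,38/3] z:[-9/2,12] -> hit [14/3,12], descend [5, 7]
  N5 x:[17/3,38/3] y:[8/3,9] z:[-9/2,1/2] -> miss, prune
  N7 x:[14/3,14] y:[16/3,38/3] z:[5,12] -> hit [16/3,12], descend [2, 4]
    N2 x:[14/3,25/3] y:[16/3,25/3] z:[15/2,12] -> hit [15/2,25/3] leaf, test {P2(miss), P3(miss)}
    N4 x:[8,14] y:[6,38/3] z:[5,12] -> hit [8,12] leaf, test {P4(miss), P5@t=12}

Summary -> nodes [0, 5, 7, 2, 4]; box-tests=5; leaf-entries=2; first=P5

== RESULT ==
5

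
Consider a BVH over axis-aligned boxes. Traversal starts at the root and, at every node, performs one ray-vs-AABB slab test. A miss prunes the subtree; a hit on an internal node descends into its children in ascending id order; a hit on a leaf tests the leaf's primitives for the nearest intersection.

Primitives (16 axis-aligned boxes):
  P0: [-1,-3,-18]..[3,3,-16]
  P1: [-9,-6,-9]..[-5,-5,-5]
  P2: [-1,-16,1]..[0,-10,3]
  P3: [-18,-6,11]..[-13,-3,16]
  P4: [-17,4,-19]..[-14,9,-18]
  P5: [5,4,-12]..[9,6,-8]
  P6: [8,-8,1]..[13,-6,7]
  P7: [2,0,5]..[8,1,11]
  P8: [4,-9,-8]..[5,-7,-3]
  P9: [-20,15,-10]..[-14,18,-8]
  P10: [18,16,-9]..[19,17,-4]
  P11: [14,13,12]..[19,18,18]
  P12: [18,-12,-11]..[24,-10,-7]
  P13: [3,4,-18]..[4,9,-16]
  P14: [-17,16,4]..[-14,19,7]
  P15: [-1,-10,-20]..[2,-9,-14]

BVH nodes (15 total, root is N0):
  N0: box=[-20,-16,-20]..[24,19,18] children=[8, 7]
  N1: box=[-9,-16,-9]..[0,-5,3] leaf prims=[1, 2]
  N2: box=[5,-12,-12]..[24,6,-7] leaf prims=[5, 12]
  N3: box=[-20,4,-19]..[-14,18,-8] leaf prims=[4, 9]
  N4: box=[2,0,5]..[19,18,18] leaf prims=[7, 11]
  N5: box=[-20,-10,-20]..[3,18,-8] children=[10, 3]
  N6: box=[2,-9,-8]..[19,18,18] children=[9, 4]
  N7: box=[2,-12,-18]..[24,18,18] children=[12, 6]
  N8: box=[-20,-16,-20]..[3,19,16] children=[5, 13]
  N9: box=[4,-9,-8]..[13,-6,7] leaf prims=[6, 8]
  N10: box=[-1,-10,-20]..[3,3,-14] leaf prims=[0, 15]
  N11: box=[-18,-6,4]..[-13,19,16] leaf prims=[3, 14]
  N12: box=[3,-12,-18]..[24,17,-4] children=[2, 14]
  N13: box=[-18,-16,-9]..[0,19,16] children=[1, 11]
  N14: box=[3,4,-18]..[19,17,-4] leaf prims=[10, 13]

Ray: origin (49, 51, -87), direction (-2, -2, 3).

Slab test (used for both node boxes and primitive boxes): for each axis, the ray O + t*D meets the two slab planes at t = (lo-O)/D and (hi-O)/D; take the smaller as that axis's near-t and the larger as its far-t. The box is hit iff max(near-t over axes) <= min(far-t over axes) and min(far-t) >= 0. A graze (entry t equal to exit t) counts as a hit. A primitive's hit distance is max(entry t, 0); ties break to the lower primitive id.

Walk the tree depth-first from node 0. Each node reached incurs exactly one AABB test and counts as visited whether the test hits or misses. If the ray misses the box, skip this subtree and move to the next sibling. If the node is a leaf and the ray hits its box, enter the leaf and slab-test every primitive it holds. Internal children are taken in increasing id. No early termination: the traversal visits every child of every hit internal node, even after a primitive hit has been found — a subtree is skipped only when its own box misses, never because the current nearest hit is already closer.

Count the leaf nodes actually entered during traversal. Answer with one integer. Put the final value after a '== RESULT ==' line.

Traverse from the root:
N0 x:[25/2,69/2] y:[16,67/2] z:[67/3,35] -> hit [67/3,67/2], descend [7, 8]
  N7 x:[25/2,47/2] y:[33/2,63/2] z:[23,35] -> hit [23,47/2], descend [6, 12]
    N6 x:[15,47/2] y:[33/2,30] z:[79/3,35] -> miss, prune
    N12 x:[25/2,23] y:[17,63/2] z:[23,83/3] -> hit [23,23], descend [2, 14]
      N2 x:[25/2,22] y:[45/2,63/2] z:[25,80/3] -> miss, prune
      N14 x:[15,23] y:[17,47/2] z:[23,83/3] -> hit [23,23] leaf, test {P10(miss), P13@t=23}
  N8 x:[23,69/2] y:[16,67/2] z:[67/3,103/3] -> hit [23,67/2], descend [5, 13]
    N5 x:[23,69/2] y:[33/2,61/2] z:[67/3,79/3] -> hit [23,79/3], descend [3, 10]
      N3 x:[63/2,69/2] y:[33/2,47/2] z:[68/3,79/3] -> miss, prune
      N10 x:[23,25] y:[24,61/2] z:[67/3,73/3] -> hit [24,73/3] leaf, test {P0(miss), P15(miss)}
    N13 x:[49/2,67/2] y:[16,67/2] z:[26,103/3] -> hit [26,67/2], descend [1, 11]
      N1 x:[49/2,29] y:[28,67/2] z:[26,30] -> hit [28,29] leaf, test {P1(miss), P2(miss)}
      N11 x:[31,67/2] y:[16,57/2] z:[91/3,103/3] -> miss, prune

order=[0, 7, 6, 12, 2, 14, 8, 5, 3, 10, 13, 1, 11]  |boxes|=13  |leaves|=3  hit=P13

== RESULT ==
3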